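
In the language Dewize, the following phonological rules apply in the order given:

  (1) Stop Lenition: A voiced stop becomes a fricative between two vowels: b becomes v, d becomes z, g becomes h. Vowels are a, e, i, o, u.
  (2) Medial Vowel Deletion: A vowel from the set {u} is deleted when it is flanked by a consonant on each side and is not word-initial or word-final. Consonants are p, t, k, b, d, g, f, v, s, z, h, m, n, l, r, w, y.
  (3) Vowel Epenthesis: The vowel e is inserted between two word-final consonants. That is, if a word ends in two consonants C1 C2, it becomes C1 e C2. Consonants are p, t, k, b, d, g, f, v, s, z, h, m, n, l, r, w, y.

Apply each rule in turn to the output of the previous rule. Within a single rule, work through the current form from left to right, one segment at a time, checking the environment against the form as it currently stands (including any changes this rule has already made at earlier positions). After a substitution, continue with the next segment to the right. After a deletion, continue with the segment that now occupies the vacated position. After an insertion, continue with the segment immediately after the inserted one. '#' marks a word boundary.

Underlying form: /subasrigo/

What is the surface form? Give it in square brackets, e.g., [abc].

(1) Stop Lenition: [subasrigo] → [suvasriho]
(2) Medial Vowel Deletion: [suvasriho] → [svasriho]
(3) Vowel Epenthesis: no change — [svasriho]

[svasriho]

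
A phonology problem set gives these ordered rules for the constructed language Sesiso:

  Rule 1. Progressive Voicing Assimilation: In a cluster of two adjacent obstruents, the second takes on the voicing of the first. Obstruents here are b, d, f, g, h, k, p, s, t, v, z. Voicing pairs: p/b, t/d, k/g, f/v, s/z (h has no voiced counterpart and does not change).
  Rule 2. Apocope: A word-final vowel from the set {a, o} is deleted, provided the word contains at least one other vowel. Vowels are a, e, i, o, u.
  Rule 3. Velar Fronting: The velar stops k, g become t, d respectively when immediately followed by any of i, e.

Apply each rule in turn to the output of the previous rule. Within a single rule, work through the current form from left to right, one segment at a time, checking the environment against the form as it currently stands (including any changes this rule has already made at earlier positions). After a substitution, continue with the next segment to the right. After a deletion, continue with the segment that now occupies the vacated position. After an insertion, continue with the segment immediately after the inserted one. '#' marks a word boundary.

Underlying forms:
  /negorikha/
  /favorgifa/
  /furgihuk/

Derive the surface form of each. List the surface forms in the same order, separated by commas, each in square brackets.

[negorikh], [favordif], [furdihuk]

/negorikha/:
  Rule 1 Progressive Voicing Assimilation: no change — [negorikha]
  Rule 2 Apocope: [negorikha] → [negorikh]
  Rule 3 Velar Fronting: no change — [negorikh]
/favorgifa/:
  Rule 1 Progressive Voicing Assimilation: no change — [favorgifa]
  Rule 2 Apocope: [favorgifa] → [favorgif]
  Rule 3 Velar Fronting: [favorgif] → [favordif]
/furgihuk/:
  Rule 1 Progressive Voicing Assimilation: no change — [furgihuk]
  Rule 2 Apocope: no change — [furgihuk]
  Rule 3 Velar Fronting: [furgihuk] → [furdihuk]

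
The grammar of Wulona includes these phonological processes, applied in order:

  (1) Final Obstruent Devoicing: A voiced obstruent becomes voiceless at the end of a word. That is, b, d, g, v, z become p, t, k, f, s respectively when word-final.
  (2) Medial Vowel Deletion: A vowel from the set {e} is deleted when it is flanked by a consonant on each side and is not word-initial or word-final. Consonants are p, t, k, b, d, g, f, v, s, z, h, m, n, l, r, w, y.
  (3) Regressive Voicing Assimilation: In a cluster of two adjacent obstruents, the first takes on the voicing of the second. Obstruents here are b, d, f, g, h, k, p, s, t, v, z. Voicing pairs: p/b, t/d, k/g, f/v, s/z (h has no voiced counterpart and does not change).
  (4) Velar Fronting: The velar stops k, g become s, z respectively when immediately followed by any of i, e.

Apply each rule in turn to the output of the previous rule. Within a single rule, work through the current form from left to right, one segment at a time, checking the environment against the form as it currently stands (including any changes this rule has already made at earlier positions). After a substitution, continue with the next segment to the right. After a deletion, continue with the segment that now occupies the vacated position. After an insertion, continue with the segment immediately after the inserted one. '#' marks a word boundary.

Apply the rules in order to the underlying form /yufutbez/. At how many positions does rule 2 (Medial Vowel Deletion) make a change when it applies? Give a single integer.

1

(1) Final Obstruent Devoicing: [yufutbez] → [yufutbes]
(2) Medial Vowel Deletion: [yufutbes] → [yufutbs]
(3) Regressive Voicing Assimilation: [yufutbs] → [yufudps]
(4) Velar Fronting: no change — [yufudps]
Rule 2 changed 1 position(s).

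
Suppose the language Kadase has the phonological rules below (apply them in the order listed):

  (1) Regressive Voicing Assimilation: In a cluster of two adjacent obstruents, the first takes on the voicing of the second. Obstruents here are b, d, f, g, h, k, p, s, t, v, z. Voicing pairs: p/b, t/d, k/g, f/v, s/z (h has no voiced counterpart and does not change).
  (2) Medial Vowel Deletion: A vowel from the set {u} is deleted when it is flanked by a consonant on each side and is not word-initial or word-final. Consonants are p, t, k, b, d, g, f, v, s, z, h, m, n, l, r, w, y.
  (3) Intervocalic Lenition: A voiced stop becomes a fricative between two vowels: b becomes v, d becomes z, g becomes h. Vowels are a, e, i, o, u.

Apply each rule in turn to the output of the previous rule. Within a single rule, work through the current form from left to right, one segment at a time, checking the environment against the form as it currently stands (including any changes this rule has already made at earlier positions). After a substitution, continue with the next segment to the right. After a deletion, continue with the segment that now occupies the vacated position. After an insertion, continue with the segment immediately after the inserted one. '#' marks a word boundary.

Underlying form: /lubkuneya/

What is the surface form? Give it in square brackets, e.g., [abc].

(1) Regressive Voicing Assimilation: [lubkuneya] → [lupkuneya]
(2) Medial Vowel Deletion: [lupkuneya] → [lpkneya]
(3) Intervocalic Lenition: no change — [lpkneya]

[lpkneya]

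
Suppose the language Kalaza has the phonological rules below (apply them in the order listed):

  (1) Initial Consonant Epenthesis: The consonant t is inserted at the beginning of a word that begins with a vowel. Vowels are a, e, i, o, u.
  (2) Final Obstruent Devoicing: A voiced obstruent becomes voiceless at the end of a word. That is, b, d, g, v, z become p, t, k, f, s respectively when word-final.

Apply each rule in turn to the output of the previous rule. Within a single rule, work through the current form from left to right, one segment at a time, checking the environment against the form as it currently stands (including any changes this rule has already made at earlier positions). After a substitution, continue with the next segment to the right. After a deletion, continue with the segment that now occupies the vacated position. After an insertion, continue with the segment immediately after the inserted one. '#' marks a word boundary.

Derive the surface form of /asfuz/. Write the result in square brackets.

(1) Initial Consonant Epenthesis: [asfuz] → [tasfuz]
(2) Final Obstruent Devoicing: [tasfuz] → [tasfus]

[tasfus]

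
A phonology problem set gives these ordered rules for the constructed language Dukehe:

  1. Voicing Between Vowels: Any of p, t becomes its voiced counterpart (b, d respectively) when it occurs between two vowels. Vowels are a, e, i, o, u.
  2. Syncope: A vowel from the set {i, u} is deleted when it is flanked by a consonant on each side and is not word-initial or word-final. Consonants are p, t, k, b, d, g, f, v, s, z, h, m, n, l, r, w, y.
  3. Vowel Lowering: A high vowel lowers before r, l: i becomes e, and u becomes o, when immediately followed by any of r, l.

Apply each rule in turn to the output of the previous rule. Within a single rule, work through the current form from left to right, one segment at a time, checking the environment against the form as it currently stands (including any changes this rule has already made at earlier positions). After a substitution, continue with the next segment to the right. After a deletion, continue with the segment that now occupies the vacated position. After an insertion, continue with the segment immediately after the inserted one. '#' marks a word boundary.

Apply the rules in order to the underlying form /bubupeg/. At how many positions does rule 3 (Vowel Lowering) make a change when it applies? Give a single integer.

1 Voicing Between Vowels: [bubupeg] → [bububeg]
2 Syncope: [bububeg] → [bbbeg]
3 Vowel Lowering: no change — [bbbeg]
Rule 3 changed 0 position(s).

0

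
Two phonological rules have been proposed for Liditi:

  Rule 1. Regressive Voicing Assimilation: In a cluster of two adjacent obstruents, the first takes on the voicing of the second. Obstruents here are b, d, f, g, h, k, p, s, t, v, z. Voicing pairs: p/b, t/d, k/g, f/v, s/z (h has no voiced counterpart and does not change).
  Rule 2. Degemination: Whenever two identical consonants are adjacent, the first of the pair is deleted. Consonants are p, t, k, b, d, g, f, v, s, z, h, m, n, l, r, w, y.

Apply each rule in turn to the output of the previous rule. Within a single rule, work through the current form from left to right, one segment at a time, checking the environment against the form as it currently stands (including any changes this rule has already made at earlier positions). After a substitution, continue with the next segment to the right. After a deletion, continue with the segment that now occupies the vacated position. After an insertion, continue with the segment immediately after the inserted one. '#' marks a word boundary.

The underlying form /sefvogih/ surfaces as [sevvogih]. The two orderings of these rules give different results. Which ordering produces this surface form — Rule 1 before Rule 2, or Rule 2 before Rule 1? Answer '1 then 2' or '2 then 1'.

Order 1 then 2:
  1 Regressive Voicing Assimilation: [sefvogih] → [sevvogih]
  2 Degemination: [sevvogih] → [sevogih]
  result: [sevogih]
Order 2 then 1:
  2 Degemination: no change — [sefvogih]
  1 Regressive Voicing Assimilation: [sefvogih] → [sevvogih]
  result: [sevvogih]

2 then 1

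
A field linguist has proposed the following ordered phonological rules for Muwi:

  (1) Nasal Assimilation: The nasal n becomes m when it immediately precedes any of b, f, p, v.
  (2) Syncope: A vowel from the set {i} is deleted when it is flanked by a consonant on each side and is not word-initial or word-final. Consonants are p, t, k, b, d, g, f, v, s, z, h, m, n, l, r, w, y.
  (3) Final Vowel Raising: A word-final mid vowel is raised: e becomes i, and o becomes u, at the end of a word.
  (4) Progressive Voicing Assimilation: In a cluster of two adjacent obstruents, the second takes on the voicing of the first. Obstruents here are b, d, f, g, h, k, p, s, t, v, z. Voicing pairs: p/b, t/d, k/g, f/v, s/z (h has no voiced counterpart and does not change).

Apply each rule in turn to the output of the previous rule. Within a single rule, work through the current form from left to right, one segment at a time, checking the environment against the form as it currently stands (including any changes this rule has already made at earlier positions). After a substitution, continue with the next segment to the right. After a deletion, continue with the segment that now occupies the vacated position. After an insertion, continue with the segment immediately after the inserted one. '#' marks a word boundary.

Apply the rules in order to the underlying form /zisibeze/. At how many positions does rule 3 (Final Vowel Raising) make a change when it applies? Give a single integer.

1

(1) Nasal Assimilation: no change — [zisibeze]
(2) Syncope: [zisibeze] → [zsbeze]
(3) Final Vowel Raising: [zsbeze] → [zsbezi]
(4) Progressive Voicing Assimilation: [zsbezi] → [zzbezi]
Rule 3 changed 1 position(s).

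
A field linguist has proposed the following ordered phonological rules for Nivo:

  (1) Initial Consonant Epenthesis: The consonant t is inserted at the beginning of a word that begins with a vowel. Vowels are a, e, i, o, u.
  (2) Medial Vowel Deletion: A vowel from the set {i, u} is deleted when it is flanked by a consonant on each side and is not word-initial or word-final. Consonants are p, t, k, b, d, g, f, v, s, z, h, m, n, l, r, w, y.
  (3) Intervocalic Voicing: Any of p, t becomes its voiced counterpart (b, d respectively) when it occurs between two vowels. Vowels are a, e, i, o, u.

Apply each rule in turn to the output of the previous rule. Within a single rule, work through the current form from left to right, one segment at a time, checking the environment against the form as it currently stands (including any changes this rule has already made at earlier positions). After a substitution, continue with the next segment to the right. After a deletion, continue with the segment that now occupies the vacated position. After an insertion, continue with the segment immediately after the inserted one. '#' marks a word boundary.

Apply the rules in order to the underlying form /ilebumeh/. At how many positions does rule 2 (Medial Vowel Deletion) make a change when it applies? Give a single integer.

2

(1) Initial Consonant Epenthesis: [ilebumeh] → [tilebumeh]
(2) Medial Vowel Deletion: [tilebumeh] → [tlebmeh]
(3) Intervocalic Voicing: no change — [tlebmeh]
Rule 2 changed 2 position(s).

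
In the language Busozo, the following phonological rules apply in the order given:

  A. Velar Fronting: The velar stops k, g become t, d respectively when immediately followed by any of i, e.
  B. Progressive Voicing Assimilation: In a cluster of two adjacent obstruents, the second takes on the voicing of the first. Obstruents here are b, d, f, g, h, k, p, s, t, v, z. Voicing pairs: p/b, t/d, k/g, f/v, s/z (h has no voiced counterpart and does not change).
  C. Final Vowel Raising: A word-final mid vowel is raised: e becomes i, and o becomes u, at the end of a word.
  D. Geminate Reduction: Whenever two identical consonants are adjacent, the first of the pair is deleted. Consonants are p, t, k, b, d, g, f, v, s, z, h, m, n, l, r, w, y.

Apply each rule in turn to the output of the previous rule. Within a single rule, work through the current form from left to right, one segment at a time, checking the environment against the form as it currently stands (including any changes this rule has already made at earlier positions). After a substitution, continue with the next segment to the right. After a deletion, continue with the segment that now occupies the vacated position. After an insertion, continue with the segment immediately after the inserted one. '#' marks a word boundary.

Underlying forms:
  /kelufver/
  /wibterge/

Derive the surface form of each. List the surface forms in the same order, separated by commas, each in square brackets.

/kelufver/:
  A Velar Fronting: [kelufver] → [telufver]
  B Progressive Voicing Assimilation: [telufver] → [teluffer]
  C Final Vowel Raising: no change — [teluffer]
  D Geminate Reduction: [teluffer] → [telufer]
/wibterge/:
  A Velar Fronting: [wibterge] → [wibterde]
  B Progressive Voicing Assimilation: [wibterde] → [wibderde]
  C Final Vowel Raising: [wibderde] → [wibderdi]
  D Geminate Reduction: no change — [wibderdi]

[telufer], [wibderdi]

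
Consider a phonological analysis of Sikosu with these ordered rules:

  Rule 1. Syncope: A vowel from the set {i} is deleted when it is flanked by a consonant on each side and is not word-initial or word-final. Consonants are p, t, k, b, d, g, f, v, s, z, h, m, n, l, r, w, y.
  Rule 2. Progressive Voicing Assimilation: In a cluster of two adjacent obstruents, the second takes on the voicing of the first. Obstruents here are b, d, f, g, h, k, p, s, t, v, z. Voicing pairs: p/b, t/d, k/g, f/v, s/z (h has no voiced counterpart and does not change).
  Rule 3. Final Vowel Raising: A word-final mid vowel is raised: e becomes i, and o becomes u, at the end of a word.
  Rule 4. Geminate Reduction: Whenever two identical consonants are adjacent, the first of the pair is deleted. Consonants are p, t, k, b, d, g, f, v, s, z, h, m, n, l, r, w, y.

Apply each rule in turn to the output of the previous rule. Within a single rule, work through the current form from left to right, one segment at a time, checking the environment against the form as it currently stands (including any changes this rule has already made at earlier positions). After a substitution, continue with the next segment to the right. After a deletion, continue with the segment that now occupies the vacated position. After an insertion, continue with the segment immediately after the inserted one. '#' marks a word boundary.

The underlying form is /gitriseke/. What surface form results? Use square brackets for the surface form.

Rule 1 Syncope: [gitriseke] → [gtrseke]
Rule 2 Progressive Voicing Assimilation: [gtrseke] → [gdrseke]
Rule 3 Final Vowel Raising: [gdrseke] → [gdrseki]
Rule 4 Geminate Reduction: no change — [gdrseki]

[gdrseki]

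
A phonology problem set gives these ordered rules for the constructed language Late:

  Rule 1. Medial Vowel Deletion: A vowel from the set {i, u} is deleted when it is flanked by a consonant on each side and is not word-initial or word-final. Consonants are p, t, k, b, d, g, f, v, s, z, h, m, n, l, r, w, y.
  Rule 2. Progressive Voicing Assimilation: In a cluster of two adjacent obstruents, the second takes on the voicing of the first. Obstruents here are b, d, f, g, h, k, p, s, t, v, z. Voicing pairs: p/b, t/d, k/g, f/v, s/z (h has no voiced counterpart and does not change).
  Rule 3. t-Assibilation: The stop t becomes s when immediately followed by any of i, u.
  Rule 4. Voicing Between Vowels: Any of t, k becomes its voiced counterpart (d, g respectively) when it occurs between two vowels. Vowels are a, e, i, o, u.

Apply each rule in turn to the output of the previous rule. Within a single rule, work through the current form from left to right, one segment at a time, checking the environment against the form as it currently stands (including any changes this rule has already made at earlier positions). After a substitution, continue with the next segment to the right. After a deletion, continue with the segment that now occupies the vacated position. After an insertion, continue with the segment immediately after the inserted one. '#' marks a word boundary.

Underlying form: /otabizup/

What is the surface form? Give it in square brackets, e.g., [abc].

Rule 1 Medial Vowel Deletion: [otabizup] → [otabzp]
Rule 2 Progressive Voicing Assimilation: [otabzp] → [otabzb]
Rule 3 t-Assibilation: no change — [otabzb]
Rule 4 Voicing Between Vowels: [otabzb] → [odabzb]

[odabzb]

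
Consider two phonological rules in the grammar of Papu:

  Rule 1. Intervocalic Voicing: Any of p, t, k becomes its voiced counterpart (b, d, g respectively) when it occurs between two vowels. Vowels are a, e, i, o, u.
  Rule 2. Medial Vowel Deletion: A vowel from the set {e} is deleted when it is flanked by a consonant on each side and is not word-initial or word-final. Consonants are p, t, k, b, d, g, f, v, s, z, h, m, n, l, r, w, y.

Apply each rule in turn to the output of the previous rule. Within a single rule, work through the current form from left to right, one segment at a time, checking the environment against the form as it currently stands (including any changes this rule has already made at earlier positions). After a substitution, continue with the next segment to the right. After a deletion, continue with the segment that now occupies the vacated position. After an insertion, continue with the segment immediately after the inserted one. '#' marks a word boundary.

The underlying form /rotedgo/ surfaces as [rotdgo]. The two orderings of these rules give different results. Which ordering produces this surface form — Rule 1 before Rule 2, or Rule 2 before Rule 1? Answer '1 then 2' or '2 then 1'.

2 then 1

Order 1 then 2:
  1 Intervocalic Voicing: [rotedgo] → [rodedgo]
  2 Medial Vowel Deletion: [rodedgo] → [roddgo]
  result: [roddgo]
Order 2 then 1:
  2 Medial Vowel Deletion: [rotedgo] → [rotdgo]
  1 Intervocalic Voicing: no change — [rotdgo]
  result: [rotdgo]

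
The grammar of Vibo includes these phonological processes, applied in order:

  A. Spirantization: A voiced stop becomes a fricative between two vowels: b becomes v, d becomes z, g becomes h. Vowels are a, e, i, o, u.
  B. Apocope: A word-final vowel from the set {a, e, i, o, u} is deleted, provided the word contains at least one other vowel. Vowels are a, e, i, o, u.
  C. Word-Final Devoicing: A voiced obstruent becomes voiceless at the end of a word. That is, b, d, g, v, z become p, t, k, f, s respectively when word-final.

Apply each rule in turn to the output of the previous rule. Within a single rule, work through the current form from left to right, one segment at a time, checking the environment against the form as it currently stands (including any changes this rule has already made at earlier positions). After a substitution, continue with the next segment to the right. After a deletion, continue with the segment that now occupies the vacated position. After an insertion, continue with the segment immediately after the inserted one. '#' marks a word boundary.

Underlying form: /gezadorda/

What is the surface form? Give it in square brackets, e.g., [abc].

A Spirantization: [gezadorda] → [gezazorda]
B Apocope: [gezazorda] → [gezazord]
C Word-Final Devoicing: [gezazord] → [gezazort]

[gezazort]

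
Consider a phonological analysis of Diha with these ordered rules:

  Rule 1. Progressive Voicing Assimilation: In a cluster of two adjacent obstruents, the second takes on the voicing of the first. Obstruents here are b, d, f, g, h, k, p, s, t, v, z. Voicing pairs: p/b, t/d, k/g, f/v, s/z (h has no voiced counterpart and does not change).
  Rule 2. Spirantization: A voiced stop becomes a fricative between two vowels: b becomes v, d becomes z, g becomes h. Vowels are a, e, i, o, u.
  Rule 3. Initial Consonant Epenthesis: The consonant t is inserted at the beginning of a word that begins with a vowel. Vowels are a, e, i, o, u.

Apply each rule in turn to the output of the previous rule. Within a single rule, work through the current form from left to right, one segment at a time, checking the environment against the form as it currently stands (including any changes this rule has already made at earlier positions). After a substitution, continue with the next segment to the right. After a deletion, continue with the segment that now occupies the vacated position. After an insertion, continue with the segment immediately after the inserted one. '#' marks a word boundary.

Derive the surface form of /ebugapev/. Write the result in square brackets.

Rule 1 Progressive Voicing Assimilation: no change — [ebugapev]
Rule 2 Spirantization: [ebugapev] → [evuhapev]
Rule 3 Initial Consonant Epenthesis: [evuhapev] → [tevuhapev]

[tevuhapev]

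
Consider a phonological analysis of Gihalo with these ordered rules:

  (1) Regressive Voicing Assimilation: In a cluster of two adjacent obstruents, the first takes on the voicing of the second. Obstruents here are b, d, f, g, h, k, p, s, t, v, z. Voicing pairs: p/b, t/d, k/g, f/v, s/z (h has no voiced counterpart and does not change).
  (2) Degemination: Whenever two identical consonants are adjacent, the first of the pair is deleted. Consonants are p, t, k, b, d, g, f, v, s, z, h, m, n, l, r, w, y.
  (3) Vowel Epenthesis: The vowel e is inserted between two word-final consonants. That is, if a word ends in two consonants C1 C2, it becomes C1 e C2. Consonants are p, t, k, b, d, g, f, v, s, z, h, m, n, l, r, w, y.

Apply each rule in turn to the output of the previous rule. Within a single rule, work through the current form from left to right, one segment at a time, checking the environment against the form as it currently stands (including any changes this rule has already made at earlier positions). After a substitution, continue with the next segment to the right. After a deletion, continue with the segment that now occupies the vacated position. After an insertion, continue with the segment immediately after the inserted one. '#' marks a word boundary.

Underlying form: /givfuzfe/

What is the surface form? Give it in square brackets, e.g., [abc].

[gifusfe]

(1) Regressive Voicing Assimilation: [givfuzfe] → [giffusfe]
(2) Degemination: [giffusfe] → [gifusfe]
(3) Vowel Epenthesis: no change — [gifusfe]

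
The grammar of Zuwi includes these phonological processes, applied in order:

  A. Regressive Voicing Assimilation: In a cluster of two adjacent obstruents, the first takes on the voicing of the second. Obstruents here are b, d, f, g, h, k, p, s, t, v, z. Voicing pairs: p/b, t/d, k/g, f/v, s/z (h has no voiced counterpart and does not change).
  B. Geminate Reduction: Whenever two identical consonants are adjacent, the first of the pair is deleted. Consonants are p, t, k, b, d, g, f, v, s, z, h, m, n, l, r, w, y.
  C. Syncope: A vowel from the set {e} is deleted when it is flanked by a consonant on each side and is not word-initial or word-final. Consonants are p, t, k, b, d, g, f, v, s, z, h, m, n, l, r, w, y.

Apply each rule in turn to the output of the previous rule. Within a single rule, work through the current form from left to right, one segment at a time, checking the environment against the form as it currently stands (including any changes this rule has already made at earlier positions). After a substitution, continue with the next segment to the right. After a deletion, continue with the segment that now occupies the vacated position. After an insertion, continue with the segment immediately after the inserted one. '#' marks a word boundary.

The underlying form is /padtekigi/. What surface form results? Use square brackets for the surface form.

A Regressive Voicing Assimilation: [padtekigi] → [pattekigi]
B Geminate Reduction: [pattekigi] → [patekigi]
C Syncope: [patekigi] → [patkigi]

[patkigi]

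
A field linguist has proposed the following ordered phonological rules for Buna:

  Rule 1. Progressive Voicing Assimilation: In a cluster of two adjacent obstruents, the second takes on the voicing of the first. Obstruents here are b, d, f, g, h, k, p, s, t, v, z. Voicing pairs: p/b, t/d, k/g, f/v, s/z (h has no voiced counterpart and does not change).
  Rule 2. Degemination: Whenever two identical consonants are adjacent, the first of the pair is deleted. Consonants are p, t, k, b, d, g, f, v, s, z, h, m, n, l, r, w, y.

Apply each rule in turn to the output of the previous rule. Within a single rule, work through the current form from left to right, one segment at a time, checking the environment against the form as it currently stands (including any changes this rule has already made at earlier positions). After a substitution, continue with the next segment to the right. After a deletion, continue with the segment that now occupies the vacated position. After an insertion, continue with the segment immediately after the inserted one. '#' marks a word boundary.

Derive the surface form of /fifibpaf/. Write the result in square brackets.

[fifibaf]

Rule 1 Progressive Voicing Assimilation: [fifibpaf] → [fifibbaf]
Rule 2 Degemination: [fifibbaf] → [fifibaf]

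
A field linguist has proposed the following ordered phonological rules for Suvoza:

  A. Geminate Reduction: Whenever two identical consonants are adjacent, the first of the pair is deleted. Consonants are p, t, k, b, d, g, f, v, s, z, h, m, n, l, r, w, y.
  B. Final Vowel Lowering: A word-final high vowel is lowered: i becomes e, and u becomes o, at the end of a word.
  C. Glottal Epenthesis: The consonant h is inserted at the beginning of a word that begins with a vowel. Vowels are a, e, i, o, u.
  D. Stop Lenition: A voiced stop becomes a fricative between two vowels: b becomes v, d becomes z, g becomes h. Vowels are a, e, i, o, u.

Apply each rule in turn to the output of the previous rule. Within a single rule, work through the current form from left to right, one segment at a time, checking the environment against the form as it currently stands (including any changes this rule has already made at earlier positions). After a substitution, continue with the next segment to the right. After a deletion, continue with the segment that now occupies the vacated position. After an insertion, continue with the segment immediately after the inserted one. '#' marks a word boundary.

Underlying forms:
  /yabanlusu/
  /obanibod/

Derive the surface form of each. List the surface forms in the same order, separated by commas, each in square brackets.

/yabanlusu/:
  A Geminate Reduction: no change — [yabanlusu]
  B Final Vowel Lowering: [yabanlusu] → [yabanluso]
  C Glottal Epenthesis: no change — [yabanluso]
  D Stop Lenition: [yabanluso] → [yavanluso]
/obanibod/:
  A Geminate Reduction: no change — [obanibod]
  B Final Vowel Lowering: no change — [obanibod]
  C Glottal Epenthesis: [obanibod] → [hobanibod]
  D Stop Lenition: [hobanibod] → [hovanivod]

[yavanluso], [hovanivod]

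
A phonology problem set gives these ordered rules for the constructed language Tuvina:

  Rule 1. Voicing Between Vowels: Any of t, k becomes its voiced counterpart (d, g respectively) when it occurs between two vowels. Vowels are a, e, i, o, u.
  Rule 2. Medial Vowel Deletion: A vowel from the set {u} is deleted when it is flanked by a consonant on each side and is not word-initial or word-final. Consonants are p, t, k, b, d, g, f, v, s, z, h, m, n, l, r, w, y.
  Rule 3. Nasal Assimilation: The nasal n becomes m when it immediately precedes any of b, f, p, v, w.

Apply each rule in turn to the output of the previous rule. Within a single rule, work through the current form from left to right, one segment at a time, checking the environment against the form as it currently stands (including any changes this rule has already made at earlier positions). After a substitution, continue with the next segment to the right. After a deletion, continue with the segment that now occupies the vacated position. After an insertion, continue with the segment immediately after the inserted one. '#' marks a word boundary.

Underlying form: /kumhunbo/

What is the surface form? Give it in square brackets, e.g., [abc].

Rule 1 Voicing Between Vowels: no change — [kumhunbo]
Rule 2 Medial Vowel Deletion: [kumhunbo] → [kmhnbo]
Rule 3 Nasal Assimilation: [kmhnbo] → [kmhmbo]

[kmhmbo]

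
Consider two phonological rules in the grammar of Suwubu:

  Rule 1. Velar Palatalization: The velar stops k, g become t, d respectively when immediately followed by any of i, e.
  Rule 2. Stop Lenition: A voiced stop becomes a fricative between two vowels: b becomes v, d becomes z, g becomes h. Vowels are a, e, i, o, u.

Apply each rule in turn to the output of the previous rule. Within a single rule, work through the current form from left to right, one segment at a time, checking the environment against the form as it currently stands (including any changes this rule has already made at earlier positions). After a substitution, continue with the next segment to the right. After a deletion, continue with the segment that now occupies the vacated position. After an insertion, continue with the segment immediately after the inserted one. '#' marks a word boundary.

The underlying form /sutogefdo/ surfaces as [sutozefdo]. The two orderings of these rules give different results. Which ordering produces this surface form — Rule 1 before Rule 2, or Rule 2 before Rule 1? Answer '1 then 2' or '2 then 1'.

Order 1 then 2:
  1 Velar Palatalization: [sutogefdo] → [sutodefdo]
  2 Stop Lenition: [sutodefdo] → [sutozefdo]
  result: [sutozefdo]
Order 2 then 1:
  2 Stop Lenition: [sutogefdo] → [sutohefdo]
  1 Velar Palatalization: no change — [sutohefdo]
  result: [sutohefdo]

1 then 2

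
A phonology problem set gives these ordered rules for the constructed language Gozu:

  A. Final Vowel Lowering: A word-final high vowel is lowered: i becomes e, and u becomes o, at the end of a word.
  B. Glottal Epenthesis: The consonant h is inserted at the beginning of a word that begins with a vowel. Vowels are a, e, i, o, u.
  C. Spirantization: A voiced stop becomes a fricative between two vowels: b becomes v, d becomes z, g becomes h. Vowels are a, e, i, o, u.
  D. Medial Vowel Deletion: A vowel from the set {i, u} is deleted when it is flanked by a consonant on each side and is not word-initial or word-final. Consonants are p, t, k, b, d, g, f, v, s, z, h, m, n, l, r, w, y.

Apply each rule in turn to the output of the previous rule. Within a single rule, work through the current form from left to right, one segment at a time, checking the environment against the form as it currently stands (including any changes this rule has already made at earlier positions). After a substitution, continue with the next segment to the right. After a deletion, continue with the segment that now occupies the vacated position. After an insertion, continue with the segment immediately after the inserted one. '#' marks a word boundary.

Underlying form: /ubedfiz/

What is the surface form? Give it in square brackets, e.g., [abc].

[hvedfz]

A Final Vowel Lowering: no change — [ubedfiz]
B Glottal Epenthesis: [ubedfiz] → [hubedfiz]
C Spirantization: [hubedfiz] → [huvedfiz]
D Medial Vowel Deletion: [huvedfiz] → [hvedfz]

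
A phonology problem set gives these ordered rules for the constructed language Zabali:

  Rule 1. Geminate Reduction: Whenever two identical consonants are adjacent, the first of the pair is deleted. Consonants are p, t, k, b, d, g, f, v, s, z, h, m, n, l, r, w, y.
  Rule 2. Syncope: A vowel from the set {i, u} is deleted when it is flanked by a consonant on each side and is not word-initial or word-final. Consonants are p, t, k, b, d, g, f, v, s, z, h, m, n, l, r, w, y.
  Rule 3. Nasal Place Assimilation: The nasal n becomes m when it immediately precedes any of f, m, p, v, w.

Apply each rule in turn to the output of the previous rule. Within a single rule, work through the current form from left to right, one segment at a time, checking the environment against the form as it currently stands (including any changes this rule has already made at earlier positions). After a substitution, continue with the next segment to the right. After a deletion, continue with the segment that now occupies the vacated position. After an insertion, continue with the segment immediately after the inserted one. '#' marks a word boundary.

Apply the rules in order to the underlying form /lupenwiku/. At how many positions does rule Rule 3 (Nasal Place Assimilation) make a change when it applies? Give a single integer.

1

Rule 1 Geminate Reduction: no change — [lupenwiku]
Rule 2 Syncope: [lupenwiku] → [lpenwku]
Rule 3 Nasal Place Assimilation: [lpenwku] → [lpemwku]
Rule Rule 3 changed 1 position(s).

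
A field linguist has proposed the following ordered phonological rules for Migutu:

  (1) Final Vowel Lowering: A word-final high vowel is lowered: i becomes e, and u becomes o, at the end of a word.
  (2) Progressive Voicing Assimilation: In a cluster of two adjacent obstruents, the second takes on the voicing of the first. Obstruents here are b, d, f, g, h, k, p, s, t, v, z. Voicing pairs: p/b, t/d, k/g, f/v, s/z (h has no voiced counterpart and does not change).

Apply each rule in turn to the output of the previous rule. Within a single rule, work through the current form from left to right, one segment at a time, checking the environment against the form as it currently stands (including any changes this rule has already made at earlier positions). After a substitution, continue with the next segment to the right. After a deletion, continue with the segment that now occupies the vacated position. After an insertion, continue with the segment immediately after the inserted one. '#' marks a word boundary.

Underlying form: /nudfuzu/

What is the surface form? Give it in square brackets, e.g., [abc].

[nudvuzo]

(1) Final Vowel Lowering: [nudfuzu] → [nudfuzo]
(2) Progressive Voicing Assimilation: [nudfuzo] → [nudvuzo]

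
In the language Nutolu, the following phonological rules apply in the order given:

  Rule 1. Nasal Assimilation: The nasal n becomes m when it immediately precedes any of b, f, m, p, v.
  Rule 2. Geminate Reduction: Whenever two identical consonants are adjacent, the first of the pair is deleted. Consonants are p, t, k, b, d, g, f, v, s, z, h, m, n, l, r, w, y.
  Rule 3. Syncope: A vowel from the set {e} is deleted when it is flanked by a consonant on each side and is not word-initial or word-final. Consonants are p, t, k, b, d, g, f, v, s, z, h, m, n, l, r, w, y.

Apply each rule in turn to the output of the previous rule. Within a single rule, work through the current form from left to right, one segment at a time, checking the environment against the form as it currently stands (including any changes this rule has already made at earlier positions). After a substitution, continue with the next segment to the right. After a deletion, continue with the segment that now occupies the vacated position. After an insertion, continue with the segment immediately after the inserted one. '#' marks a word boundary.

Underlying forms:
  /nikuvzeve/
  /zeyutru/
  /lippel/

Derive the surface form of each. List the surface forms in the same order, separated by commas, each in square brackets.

/nikuvzeve/:
  Rule 1 Nasal Assimilation: no change — [nikuvzeve]
  Rule 2 Geminate Reduction: no change — [nikuvzeve]
  Rule 3 Syncope: [nikuvzeve] → [nikuvzve]
/zeyutru/:
  Rule 1 Nasal Assimilation: no change — [zeyutru]
  Rule 2 Geminate Reduction: no change — [zeyutru]
  Rule 3 Syncope: [zeyutru] → [zyutru]
/lippel/:
  Rule 1 Nasal Assimilation: no change — [lippel]
  Rule 2 Geminate Reduction: [lippel] → [lipel]
  Rule 3 Syncope: [lipel] → [lipl]

[nikuvzve], [zyutru], [lipl]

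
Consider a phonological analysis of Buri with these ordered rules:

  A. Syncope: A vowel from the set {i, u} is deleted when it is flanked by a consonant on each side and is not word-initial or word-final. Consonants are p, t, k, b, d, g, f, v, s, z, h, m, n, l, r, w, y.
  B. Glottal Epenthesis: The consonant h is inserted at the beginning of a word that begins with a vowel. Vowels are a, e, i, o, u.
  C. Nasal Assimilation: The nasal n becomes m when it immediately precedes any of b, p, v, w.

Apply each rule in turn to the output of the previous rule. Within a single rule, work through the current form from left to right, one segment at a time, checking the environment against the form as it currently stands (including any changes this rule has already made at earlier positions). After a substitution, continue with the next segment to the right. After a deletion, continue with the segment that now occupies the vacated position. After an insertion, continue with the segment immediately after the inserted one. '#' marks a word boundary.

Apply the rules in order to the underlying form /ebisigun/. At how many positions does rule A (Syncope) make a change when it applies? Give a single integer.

A Syncope: [ebisigun] → [ebsgn]
B Glottal Epenthesis: [ebsgn] → [hebsgn]
C Nasal Assimilation: no change — [hebsgn]
Rule A changed 3 position(s).

3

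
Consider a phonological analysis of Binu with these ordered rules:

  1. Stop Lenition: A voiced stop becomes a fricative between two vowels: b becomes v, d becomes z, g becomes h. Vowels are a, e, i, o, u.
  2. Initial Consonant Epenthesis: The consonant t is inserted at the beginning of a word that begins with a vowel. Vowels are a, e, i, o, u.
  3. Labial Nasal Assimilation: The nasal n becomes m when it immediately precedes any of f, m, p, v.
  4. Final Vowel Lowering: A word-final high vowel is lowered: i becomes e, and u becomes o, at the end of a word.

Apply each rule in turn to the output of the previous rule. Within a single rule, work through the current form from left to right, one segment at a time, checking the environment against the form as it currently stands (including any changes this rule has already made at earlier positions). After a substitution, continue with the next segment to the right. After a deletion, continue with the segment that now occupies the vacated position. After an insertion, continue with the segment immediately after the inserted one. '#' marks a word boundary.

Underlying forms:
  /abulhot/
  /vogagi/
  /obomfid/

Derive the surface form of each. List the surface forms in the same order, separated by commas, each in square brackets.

/abulhot/:
  1 Stop Lenition: [abulhot] → [avulhot]
  2 Initial Consonant Epenthesis: [avulhot] → [tavulhot]
  3 Labial Nasal Assimilation: no change — [tavulhot]
  4 Final Vowel Lowering: no change — [tavulhot]
/vogagi/:
  1 Stop Lenition: [vogagi] → [vohahi]
  2 Initial Consonant Epenthesis: no change — [vohahi]
  3 Labial Nasal Assimilation: no change — [vohahi]
  4 Final Vowel Lowering: [vohahi] → [vohahe]
/obomfid/:
  1 Stop Lenition: [obomfid] → [ovomfid]
  2 Initial Consonant Epenthesis: [ovomfid] → [tovomfid]
  3 Labial Nasal Assimilation: no change — [tovomfid]
  4 Final Vowel Lowering: no change — [tovomfid]

[tavulhot], [vohahe], [tovomfid]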